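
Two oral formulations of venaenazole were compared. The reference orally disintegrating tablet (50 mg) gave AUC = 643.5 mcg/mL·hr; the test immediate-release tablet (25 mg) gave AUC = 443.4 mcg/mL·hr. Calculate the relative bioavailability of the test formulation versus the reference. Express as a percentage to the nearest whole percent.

F_rel = (AUC_test/D_test) / (AUC_ref/D_ref)
      = (443.4/25) / (643.5/50)
      = 17.736 / 12.87 = 1.3781 = 137.81%

F_rel = 138%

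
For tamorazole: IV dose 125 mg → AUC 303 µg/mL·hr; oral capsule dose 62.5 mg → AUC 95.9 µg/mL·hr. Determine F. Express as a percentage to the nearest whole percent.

F = (AUC_ev / D_ev) / (AUC_iv / D_iv)
  = (95.9/62.5) / (303/125)
  = 1.5344 / 2.424 = 0.6330
  = 63.30%

F = 63%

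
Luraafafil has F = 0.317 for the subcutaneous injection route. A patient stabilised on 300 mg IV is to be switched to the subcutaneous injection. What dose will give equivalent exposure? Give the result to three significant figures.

For equal systemic exposure: F × D_ev = D_iv
D_ev = D_iv / F = 300 / 0.317 = 946.372 mg

D_subcutaneous = 946 mg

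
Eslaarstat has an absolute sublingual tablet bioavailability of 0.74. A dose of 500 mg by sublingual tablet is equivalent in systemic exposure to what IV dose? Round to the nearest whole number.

Systemic exposure from an extravascular dose = F × D_ev, so the equivalent IV dose is F × D_ev.
D_iv = F × D_ev = 0.74 × 500 = 370 mg

D_iv = 370 mg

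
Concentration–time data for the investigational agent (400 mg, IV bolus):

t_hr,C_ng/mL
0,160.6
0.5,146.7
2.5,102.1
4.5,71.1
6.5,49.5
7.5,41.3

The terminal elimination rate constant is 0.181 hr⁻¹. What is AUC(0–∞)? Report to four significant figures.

Trapezoidal AUC_0→7.5:
  [0→0.5]: (160.6+146.7)/2 × 0.5 = 76.825
  [0.5→2.5]: (146.7+102.1)/2 × 2 = 248.8
  [2.5→4.5]: (102.1+71.1)/2 × 2 = 173.2
  [4.5→6.5]: (71.1+49.5)/2 × 2 = 120.6
  [6.5→7.5]: (49.5+41.3)/2 × 1 = 45.4
  Sum = 664.825 ng/mL·hr
Extrapolated tail: C_last / k_e = 41.3 / 0.181 = 228.177
AUC_0→∞ = 664.825 + 228.177 = 893.002 ng/mL·hr

AUC = 893.0 ng/mL·hr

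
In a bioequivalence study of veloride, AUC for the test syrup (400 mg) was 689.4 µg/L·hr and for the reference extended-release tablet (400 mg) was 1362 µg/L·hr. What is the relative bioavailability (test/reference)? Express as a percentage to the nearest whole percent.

F_rel = 51%

F_rel = (AUC_test/D_test) / (AUC_ref/D_ref)
      = (689.4/400) / (1362/400)
      = 1.7235 / 3.405 = 0.5062 = 50.62%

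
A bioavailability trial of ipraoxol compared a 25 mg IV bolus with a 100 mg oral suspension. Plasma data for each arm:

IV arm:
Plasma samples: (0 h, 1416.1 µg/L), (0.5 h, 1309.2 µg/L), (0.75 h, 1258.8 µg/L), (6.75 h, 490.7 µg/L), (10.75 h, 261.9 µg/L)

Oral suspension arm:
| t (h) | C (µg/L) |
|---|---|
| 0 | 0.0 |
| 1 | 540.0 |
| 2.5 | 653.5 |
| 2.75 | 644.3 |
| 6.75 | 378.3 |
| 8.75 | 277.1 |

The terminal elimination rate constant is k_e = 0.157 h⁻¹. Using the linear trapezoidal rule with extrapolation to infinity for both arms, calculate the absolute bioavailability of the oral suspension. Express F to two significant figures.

Trapezoidal AUC_0→10.75 (IV):
  [0→0.5]: (1416.1+1309.2)/2 × 0.5 = 681.325
  [0.5→0.75]: (1309.2+1258.8)/2 × 0.25 = 321.0
  [0.75→6.75]: (1258.8+490.7)/2 × 6 = 5248.5
  [6.75→10.75]: (490.7+261.9)/2 × 4 = 1505.2
  Sum = 7756.025 µg/L·h
IV tail: 261.9/0.157 = 1668.153; AUC_iv,0→∞ = 7756.025 + 1668.153 = 9424.178 µg/L·h
Trapezoidal AUC_0→8.75 (oral suspension):
  [0→1]: (0.0+540.0)/2 × 1 = 270.0
  [1→2.5]: (540.0+653.5)/2 × 1.5 = 895.125
  [2.5→2.75]: (653.5+644.3)/2 × 0.25 = 162.225
  [2.75→6.75]: (644.3+378.3)/2 × 4 = 2045.2
  [6.75→8.75]: (378.3+277.1)/2 × 2 = 655.4
  Sum = 4027.95 µg/L·h
oral suspension tail: 277.1/0.157 = 1764.968; AUC_ev,0→∞ = 4027.95 + 1764.968 = 5792.918 µg/L·h
F = (AUC_ev/D_ev)/(AUC_iv/D_iv) = (5792.918/100)/(9424.178/25) = 57.92918/376.96712 = 0.1537

F = 0.15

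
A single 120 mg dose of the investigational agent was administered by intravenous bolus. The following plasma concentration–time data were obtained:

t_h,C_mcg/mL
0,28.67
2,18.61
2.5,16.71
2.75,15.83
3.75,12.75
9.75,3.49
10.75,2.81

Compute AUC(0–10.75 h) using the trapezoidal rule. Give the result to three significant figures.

Trapezoidal AUC_0→10.75:
  [0→2]: (28.67+18.61)/2 × 2 = 47.28
  [2→2.5]: (18.61+16.71)/2 × 0.5 = 8.83
  [2.5→2.75]: (16.71+15.83)/2 × 0.25 = 4.0675
  [2.75→3.75]: (15.83+12.75)/2 × 1 = 14.29
  [3.75→9.75]: (12.75+3.49)/2 × 6 = 48.72
  [9.75→10.75]: (3.49+2.81)/2 × 1 = 3.15
  Sum = 126.3375 mcg/mL·h

AUC = 126 mcg/mL·h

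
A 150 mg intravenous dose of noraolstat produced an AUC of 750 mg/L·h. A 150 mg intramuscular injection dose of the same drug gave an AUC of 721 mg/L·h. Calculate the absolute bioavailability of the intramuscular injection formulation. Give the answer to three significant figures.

F = (AUC_ev / D_ev) / (AUC_iv / D_iv)
  = (721/150) / (750/150)
  = 4.80667 / 5 = 0.9613

F = 0.961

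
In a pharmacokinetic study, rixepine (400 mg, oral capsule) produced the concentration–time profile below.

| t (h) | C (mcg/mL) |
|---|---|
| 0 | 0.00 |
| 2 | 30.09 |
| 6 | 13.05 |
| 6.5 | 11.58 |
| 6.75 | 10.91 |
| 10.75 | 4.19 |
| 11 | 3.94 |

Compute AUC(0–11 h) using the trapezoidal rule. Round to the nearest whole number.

AUC = 157 mcg/mL·h

Trapezoidal AUC_0→11:
  [0→2]: (0.00+30.09)/2 × 2 = 30.09
  [2→6]: (30.09+13.05)/2 × 4 = 86.28
  [6→6.5]: (13.05+11.58)/2 × 0.5 = 6.1575
  [6.5→6.75]: (11.58+10.91)/2 × 0.25 = 2.81125
  [6.75→10.75]: (10.91+4.19)/2 × 4 = 30.2
  [10.75→11]: (4.19+3.94)/2 × 0.25 = 1.01625
  Sum = 156.555 mcg/mL·h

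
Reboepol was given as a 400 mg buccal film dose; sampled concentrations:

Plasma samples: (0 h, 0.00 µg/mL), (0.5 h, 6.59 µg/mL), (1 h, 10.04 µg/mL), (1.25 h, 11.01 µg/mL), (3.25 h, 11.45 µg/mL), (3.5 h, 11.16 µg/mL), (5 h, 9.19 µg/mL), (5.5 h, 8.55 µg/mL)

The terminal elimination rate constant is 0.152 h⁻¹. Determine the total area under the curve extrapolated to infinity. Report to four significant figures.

AUC = 109.7 µg/mL·h

Trapezoidal AUC_0→5.5:
  [0→0.5]: (0.00+6.59)/2 × 0.5 = 1.6475
  [0.5→1]: (6.59+10.04)/2 × 0.5 = 4.1575
  [1→1.25]: (10.04+11.01)/2 × 0.25 = 2.63125
  [1.25→3.25]: (11.01+11.45)/2 × 2 = 22.46
  [3.25→3.5]: (11.45+11.16)/2 × 0.25 = 2.82625
  [3.5→5]: (11.16+9.19)/2 × 1.5 = 15.2625
  [5→5.5]: (9.19+8.55)/2 × 0.5 = 4.435
  Sum = 53.42 µg/mL·h
Extrapolated tail: C_last / k_e = 8.55 / 0.152 = 56.250
AUC_0→∞ = 53.42 + 56.250 = 109.67 µg/mL·h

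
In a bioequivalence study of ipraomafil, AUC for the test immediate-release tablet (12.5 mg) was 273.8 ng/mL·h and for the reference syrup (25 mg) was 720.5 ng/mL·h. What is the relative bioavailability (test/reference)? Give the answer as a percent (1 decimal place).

F_rel = (AUC_test/D_test) / (AUC_ref/D_ref)
      = (273.8/12.5) / (720.5/25)
      = 21.904 / 28.82 = 0.7600 = 76.00%

F_rel = 76.0%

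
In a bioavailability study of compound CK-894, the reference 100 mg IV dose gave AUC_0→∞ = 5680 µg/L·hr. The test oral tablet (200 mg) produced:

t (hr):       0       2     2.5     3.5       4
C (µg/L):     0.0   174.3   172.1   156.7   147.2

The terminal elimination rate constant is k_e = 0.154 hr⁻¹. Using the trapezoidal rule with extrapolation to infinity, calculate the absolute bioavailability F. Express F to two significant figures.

Trapezoidal AUC_0→4 (oral tablet):
  [0→2]: (0.0+174.3)/2 × 2 = 174.3
  [2→2.5]: (174.3+172.1)/2 × 0.5 = 86.6
  [2.5→3.5]: (172.1+156.7)/2 × 1 = 164.4
  [3.5→4]: (156.7+147.2)/2 × 0.5 = 75.975
  Sum = 501.275 µg/L·hr
Tail: C_last/k_e = 147.2/0.154 = 955.844
AUC_0→∞ (oral tablet) = 501.275 + 955.844 = 1457.119 µg/L·hr
F = (AUC_ev/D_ev)/(AUC_iv/D_iv) = (1457.119/200)/(5680/100) = 7.285595/56.8 = 0.1283

F = 0.13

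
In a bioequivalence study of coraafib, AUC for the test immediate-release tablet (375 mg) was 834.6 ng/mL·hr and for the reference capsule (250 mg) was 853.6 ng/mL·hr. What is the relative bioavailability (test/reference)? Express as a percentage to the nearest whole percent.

F_rel = 65%

F_rel = (AUC_test/D_test) / (AUC_ref/D_ref)
      = (834.6/375) / (853.6/250)
      = 2.2256 / 3.4144 = 0.6518 = 65.18%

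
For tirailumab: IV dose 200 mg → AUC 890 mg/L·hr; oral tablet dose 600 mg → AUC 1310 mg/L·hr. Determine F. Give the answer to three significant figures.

F = 0.491

F = (AUC_ev / D_ev) / (AUC_iv / D_iv)
  = (1310/600) / (890/200)
  = 2.18333 / 4.45 = 0.4906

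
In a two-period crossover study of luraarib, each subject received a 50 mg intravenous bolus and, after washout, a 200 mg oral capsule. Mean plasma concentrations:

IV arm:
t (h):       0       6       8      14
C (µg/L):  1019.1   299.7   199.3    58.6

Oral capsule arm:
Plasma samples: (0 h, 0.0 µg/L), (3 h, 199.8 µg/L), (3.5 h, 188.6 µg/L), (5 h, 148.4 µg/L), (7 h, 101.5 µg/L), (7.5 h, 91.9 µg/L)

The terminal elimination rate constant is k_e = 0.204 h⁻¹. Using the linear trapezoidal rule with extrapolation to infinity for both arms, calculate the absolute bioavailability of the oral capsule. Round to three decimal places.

F = 0.063

Trapezoidal AUC_0→14 (IV):
  [0→6]: (1019.1+299.7)/2 × 6 = 3956.4
  [6→8]: (299.7+199.3)/2 × 2 = 499.0
  [8→14]: (199.3+58.6)/2 × 6 = 773.7
  Sum = 5229.1 µg/L·h
IV tail: 58.6/0.204 = 287.255; AUC_iv,0→∞ = 5229.1 + 287.255 = 5516.355 µg/L·h
Trapezoidal AUC_0→7.5 (oral capsule):
  [0→3]: (0.0+199.8)/2 × 3 = 299.7
  [3→3.5]: (199.8+188.6)/2 × 0.5 = 97.1
  [3.5→5]: (188.6+148.4)/2 × 1.5 = 252.75
  [5→7]: (148.4+101.5)/2 × 2 = 249.9
  [7→7.5]: (101.5+91.9)/2 × 0.5 = 48.35
  Sum = 947.8 µg/L·h
oral capsule tail: 91.9/0.204 = 450.490; AUC_ev,0→∞ = 947.8 + 450.490 = 1398.29 µg/L·h
F = (AUC_ev/D_ev)/(AUC_iv/D_iv) = (1398.29/200)/(5516.355/50) = 6.99145/110.3271 = 0.0634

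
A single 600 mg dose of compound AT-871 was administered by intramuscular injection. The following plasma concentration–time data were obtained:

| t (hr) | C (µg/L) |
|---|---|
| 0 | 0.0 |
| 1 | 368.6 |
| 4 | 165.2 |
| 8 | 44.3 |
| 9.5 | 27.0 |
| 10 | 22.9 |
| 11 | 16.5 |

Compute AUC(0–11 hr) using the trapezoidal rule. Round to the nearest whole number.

AUC = 1490 µg/L·hr

Trapezoidal AUC_0→11:
  [0→1]: (0.0+368.6)/2 × 1 = 184.3
  [1→4]: (368.6+165.2)/2 × 3 = 800.7
  [4→8]: (165.2+44.3)/2 × 4 = 419.0
  [8→9.5]: (44.3+27.0)/2 × 1.5 = 53.475
  [9.5→10]: (27.0+22.9)/2 × 0.5 = 12.475
  [10→11]: (22.9+16.5)/2 × 1 = 19.7
  Sum = 1489.65 µg/L·hr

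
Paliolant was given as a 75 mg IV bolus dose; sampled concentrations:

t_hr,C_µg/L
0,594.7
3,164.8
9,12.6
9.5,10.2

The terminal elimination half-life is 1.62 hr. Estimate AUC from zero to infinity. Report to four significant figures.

Trapezoidal AUC_0→9.5:
  [0→3]: (594.7+164.8)/2 × 3 = 1139.25
  [3→9]: (164.8+12.6)/2 × 6 = 532.2
  [9→9.5]: (12.6+10.2)/2 × 0.5 = 5.7
  Sum = 1677.15 µg/L·hr
k_e = ln2 / t½ = 0.693147 / 1.62 = 0.4279 hr^-1
Extrapolated tail: C_last / k_e = 10.2 / 0.4279 = 23.837
AUC_0→∞ = 1677.15 + 23.837 = 1700.987 µg/L·hr

AUC = 1701 µg/L·hr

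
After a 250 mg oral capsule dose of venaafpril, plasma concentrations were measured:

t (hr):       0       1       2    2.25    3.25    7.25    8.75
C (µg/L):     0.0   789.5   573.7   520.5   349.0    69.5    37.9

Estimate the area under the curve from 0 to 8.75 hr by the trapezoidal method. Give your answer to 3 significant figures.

Trapezoidal AUC_0→8.75:
  [0→1]: (0.0+789.5)/2 × 1 = 394.75
  [1→2]: (789.5+573.7)/2 × 1 = 681.6
  [2→2.25]: (573.7+520.5)/2 × 0.25 = 136.775
  [2.25→3.25]: (520.5+349.0)/2 × 1 = 434.75
  [3.25→7.25]: (349.0+69.5)/2 × 4 = 837.0
  [7.25→8.75]: (69.5+37.9)/2 × 1.5 = 80.55
  Sum = 2565.425 µg/L·hr

AUC = 2570 µg/L·hr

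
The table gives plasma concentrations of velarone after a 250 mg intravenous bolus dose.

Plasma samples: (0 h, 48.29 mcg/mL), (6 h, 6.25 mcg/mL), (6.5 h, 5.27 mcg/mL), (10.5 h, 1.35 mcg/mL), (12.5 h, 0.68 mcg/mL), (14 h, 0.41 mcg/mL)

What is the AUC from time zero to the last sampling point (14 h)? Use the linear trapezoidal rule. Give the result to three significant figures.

AUC = 183 mcg/mL·h

Trapezoidal AUC_0→14:
  [0→6]: (48.29+6.25)/2 × 6 = 163.62
  [6→6.5]: (6.25+5.27)/2 × 0.5 = 2.88
  [6.5→10.5]: (5.27+1.35)/2 × 4 = 13.24
  [10.5→12.5]: (1.35+0.68)/2 × 2 = 2.03
  [12.5→14]: (0.68+0.41)/2 × 1.5 = 0.8175
  Sum = 182.5875 mcg/mL·h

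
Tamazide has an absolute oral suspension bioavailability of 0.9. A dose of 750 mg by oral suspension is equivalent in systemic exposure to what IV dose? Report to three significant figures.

Systemic exposure from an extravascular dose = F × D_ev, so the equivalent IV dose is F × D_ev.
D_iv = F × D_ev = 0.9 × 750 = 675 mg

D_iv = 675 mg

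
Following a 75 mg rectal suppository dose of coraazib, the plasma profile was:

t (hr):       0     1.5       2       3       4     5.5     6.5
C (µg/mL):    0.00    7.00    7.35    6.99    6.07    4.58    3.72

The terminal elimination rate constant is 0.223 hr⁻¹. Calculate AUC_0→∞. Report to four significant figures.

Trapezoidal AUC_0→6.5:
  [0→1.5]: (0.00+7.00)/2 × 1.5 = 5.25
  [1.5→2]: (7.00+7.35)/2 × 0.5 = 3.5875
  [2→3]: (7.35+6.99)/2 × 1 = 7.17
  [3→4]: (6.99+6.07)/2 × 1 = 6.53
  [4→5.5]: (6.07+4.58)/2 × 1.5 = 7.9875
  [5.5→6.5]: (4.58+3.72)/2 × 1 = 4.15
  Sum = 34.675 µg/mL·hr
Extrapolated tail: C_last / k_e = 3.72 / 0.223 = 16.682
AUC_0→∞ = 34.675 + 16.682 = 51.357 µg/mL·hr

AUC = 51.36 µg/mL·hr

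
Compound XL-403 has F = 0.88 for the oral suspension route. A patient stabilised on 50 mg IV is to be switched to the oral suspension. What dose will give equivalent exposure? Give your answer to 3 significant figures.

For equal systemic exposure: F × D_ev = D_iv
D_ev = D_iv / F = 50 / 0.88 = 56.8182 mg

D_oral = 56.8 mg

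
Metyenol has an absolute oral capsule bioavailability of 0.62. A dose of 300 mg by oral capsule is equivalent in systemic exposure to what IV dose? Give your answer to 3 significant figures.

Systemic exposure from an extravascular dose = F × D_ev, so the equivalent IV dose is F × D_ev.
D_iv = F × D_ev = 0.62 × 300 = 186 mg

D_iv = 186 mg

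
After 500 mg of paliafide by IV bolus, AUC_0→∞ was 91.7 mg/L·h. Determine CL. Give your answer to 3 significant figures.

CL = 5.45 L/h

CL = Dose_iv / AUC_0→∞
   = 500 / 91.7 = 5.45256 L/h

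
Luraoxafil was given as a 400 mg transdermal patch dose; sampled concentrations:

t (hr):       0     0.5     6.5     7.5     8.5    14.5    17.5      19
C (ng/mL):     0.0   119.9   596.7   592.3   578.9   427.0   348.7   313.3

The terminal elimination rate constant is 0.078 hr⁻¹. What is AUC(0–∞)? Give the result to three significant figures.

AUC = 12100 ng/mL·hr

Trapezoidal AUC_0→19:
  [0→0.5]: (0.0+119.9)/2 × 0.5 = 29.975
  [0.5→6.5]: (119.9+596.7)/2 × 6 = 2149.8
  [6.5→7.5]: (596.7+592.3)/2 × 1 = 594.5
  [7.5→8.5]: (592.3+578.9)/2 × 1 = 585.6
  [8.5→14.5]: (578.9+427.0)/2 × 6 = 3017.7
  [14.5→17.5]: (427.0+348.7)/2 × 3 = 1163.55
  [17.5→19]: (348.7+313.3)/2 × 1.5 = 496.5
  Sum = 8037.625 ng/mL·hr
Extrapolated tail: C_last / k_e = 313.3 / 0.078 = 4016.667
AUC_0→∞ = 8037.625 + 4016.667 = 12054.292 ng/mL·hr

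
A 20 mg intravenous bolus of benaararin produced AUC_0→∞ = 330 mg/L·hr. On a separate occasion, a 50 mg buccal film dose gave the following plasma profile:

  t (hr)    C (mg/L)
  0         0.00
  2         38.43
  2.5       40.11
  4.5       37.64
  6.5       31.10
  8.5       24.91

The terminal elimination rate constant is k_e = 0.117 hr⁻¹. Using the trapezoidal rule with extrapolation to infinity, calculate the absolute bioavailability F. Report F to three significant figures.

Trapezoidal AUC_0→8.5 (buccal film):
  [0→2]: (0.00+38.43)/2 × 2 = 38.43
  [2→2.5]: (38.43+40.11)/2 × 0.5 = 19.635
  [2.5→4.5]: (40.11+37.64)/2 × 2 = 77.75
  [4.5→6.5]: (37.64+31.10)/2 × 2 = 68.74
  [6.5→8.5]: (31.10+24.91)/2 × 2 = 56.01
  Sum = 260.565 mg/L·hr
Tail: C_last/k_e = 24.91/0.117 = 212.906
AUC_0→∞ (buccal film) = 260.565 + 212.906 = 473.471 mg/L·hr
F = (AUC_ev/D_ev)/(AUC_iv/D_iv) = (473.471/50)/(330/20) = 9.46942/16.5 = 0.5739

F = 0.574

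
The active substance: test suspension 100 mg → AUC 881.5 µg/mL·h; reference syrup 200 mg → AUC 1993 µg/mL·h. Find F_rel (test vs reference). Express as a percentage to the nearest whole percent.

F_rel = 88%

F_rel = (AUC_test/D_test) / (AUC_ref/D_ref)
      = (881.5/100) / (1993/200)
      = 8.815 / 9.965 = 0.8846 = 88.46%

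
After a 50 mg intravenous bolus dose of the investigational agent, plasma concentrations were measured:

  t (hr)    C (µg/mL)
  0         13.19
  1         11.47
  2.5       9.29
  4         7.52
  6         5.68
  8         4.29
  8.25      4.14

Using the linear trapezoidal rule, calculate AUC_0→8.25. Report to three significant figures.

Trapezoidal AUC_0→8.25:
  [0→1]: (13.19+11.47)/2 × 1 = 12.33
  [1→2.5]: (11.47+9.29)/2 × 1.5 = 15.57
  [2.5→4]: (9.29+7.52)/2 × 1.5 = 12.6075
  [4→6]: (7.52+5.68)/2 × 2 = 13.2
  [6→8]: (5.68+4.29)/2 × 2 = 9.97
  [8→8.25]: (4.29+4.14)/2 × 0.25 = 1.05375
  Sum = 64.73125 µg/mL·hr

AUC = 64.7 µg/mL·hr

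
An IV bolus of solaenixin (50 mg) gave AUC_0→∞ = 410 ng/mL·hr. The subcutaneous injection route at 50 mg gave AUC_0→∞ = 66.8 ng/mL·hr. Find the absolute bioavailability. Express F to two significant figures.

F = 0.16

F = (AUC_ev / D_ev) / (AUC_iv / D_iv)
  = (66.8/50) / (410/50)
  = 1.336 / 8.2 = 0.1629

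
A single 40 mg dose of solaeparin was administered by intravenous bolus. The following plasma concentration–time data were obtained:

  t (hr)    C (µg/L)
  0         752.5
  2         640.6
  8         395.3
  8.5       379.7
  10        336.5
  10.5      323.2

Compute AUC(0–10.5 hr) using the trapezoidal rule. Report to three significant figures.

AUC = 5400 µg/L·hr

Trapezoidal AUC_0→10.5:
  [0→2]: (752.5+640.6)/2 × 2 = 1393.1
  [2→8]: (640.6+395.3)/2 × 6 = 3107.7
  [8→8.5]: (395.3+379.7)/2 × 0.5 = 193.75
  [8.5→10]: (379.7+336.5)/2 × 1.5 = 537.15
  [10→10.5]: (336.5+323.2)/2 × 0.5 = 164.925
  Sum = 5396.625 µg/L·hr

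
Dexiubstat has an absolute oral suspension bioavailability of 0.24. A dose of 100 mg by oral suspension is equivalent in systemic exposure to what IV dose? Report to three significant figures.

Systemic exposure from an extravascular dose = F × D_ev, so the equivalent IV dose is F × D_ev.
D_iv = F × D_ev = 0.24 × 100 = 24 mg

D_iv = 24.0 mg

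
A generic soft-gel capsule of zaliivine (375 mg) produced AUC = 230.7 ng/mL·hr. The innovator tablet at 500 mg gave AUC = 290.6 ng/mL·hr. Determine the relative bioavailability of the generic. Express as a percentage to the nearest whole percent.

F_rel = 106%

F_rel = (AUC_test/D_test) / (AUC_ref/D_ref)
      = (230.7/375) / (290.6/500)
      = 0.6152 / 0.5812 = 1.0585 = 105.85%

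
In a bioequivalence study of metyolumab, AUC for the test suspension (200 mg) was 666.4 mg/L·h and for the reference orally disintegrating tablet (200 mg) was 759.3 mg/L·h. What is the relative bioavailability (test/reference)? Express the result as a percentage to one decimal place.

F_rel = (AUC_test/D_test) / (AUC_ref/D_ref)
      = (666.4/200) / (759.3/200)
      = 3.332 / 3.7965 = 0.8777 = 87.77%

F_rel = 87.8%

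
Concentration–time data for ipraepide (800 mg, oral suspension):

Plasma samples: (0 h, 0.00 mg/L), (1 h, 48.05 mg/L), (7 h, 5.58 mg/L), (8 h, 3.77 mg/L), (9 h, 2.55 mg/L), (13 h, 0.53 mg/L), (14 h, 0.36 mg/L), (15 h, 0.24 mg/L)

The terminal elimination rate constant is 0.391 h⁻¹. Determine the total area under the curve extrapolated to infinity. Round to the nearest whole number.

Trapezoidal AUC_0→15:
  [0→1]: (0.00+48.05)/2 × 1 = 24.025
  [1→7]: (48.05+5.58)/2 × 6 = 160.89
  [7→8]: (5.58+3.77)/2 × 1 = 4.675
  [8→9]: (3.77+2.55)/2 × 1 = 3.16
  [9→13]: (2.55+0.53)/2 × 4 = 6.16
  [13→14]: (0.53+0.36)/2 × 1 = 0.445
  [14→15]: (0.36+0.24)/2 × 1 = 0.3
  Sum = 199.655 mg/L·h
Extrapolated tail: C_last / k_e = 0.24 / 0.391 = 0.614
AUC_0→∞ = 199.655 + 0.614 = 200.269 mg/L·h

AUC = 200 mg/L·h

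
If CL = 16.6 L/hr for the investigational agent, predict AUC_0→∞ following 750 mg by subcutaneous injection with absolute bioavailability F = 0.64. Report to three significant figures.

AUC_0→∞ = F × Dose / CL
        = 0.64 × 750 / 16.6 = 28.9157 mg/L·hr

AUC = 28.9 mg/L·hr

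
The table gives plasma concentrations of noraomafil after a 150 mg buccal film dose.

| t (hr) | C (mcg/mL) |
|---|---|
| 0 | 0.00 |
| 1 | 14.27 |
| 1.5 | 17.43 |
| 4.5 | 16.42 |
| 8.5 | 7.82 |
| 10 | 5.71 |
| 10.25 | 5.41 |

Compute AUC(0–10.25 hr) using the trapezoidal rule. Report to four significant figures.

AUC = 125.9 mcg/mL·hr

Trapezoidal AUC_0→10.25:
  [0→1]: (0.00+14.27)/2 × 1 = 7.135
  [1→1.5]: (14.27+17.43)/2 × 0.5 = 7.925
  [1.5→4.5]: (17.43+16.42)/2 × 3 = 50.775
  [4.5→8.5]: (16.42+7.82)/2 × 4 = 48.48
  [8.5→10]: (7.82+5.71)/2 × 1.5 = 10.1475
  [10→10.25]: (5.71+5.41)/2 × 0.25 = 1.39
  Sum = 125.8525 mcg/mL·hr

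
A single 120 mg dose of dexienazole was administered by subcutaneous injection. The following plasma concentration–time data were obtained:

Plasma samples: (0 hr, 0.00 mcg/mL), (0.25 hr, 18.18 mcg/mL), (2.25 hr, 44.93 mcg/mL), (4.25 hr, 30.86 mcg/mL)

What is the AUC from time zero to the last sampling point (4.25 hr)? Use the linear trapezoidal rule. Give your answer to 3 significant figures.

AUC = 141 mcg/mL·hr

Trapezoidal AUC_0→4.25:
  [0→0.25]: (0.00+18.18)/2 × 0.25 = 2.2725
  [0.25→2.25]: (18.18+44.93)/2 × 2 = 63.11
  [2.25→4.25]: (44.93+30.86)/2 × 2 = 75.79
  Sum = 141.1725 mcg/mL·hr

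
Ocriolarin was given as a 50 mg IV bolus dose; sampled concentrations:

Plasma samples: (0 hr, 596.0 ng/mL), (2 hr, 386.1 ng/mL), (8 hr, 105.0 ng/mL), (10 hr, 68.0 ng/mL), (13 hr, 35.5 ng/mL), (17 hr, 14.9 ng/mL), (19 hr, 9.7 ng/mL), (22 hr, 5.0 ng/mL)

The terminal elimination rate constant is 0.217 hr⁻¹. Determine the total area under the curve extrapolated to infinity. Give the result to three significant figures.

Trapezoidal AUC_0→22:
  [0→2]: (596.0+386.1)/2 × 2 = 982.1
  [2→8]: (386.1+105.0)/2 × 6 = 1473.3
  [8→10]: (105.0+68.0)/2 × 2 = 173.0
  [10→13]: (68.0+35.5)/2 × 3 = 155.25
  [13→17]: (35.5+14.9)/2 × 4 = 100.8
  [17→19]: (14.9+9.7)/2 × 2 = 24.6
  [19→22]: (9.7+5.0)/2 × 3 = 22.05
  Sum = 2931.1 ng/mL·hr
Extrapolated tail: C_last / k_e = 5.0 / 0.217 = 23.041
AUC_0→∞ = 2931.1 + 23.041 = 2954.141 ng/mL·hr

AUC = 2950 ng/mL·hr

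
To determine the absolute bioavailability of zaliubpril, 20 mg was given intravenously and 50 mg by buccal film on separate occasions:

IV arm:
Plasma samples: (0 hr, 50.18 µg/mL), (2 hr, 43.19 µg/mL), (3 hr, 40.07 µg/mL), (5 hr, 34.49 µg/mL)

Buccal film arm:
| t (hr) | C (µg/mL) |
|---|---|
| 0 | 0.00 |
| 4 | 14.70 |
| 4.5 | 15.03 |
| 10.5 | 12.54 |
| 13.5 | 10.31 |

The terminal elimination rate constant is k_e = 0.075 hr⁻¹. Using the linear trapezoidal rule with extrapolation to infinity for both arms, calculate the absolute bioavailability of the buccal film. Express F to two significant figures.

F = 0.17

Trapezoidal AUC_0→5 (IV):
  [0→2]: (50.18+43.19)/2 × 2 = 93.37
  [2→3]: (43.19+40.07)/2 × 1 = 41.63
  [3→5]: (40.07+34.49)/2 × 2 = 74.56
  Sum = 209.56 µg/mL·hr
IV tail: 34.49/0.075 = 459.867; AUC_iv,0→∞ = 209.56 + 459.867 = 669.427 µg/mL·hr
Trapezoidal AUC_0→13.5 (buccal film):
  [0→4]: (0.00+14.70)/2 × 4 = 29.4
  [4→4.5]: (14.70+15.03)/2 × 0.5 = 7.4325
  [4.5→10.5]: (15.03+12.54)/2 × 6 = 82.71
  [10.5→13.5]: (12.54+10.31)/2 × 3 = 34.275
  Sum = 153.8175 µg/mL·hr
buccal film tail: 10.31/0.075 = 137.467; AUC_ev,0→∞ = 153.8175 + 137.467 = 291.2845 µg/mL·hr
F = (AUC_ev/D_ev)/(AUC_iv/D_iv) = (291.2845/50)/(669.427/20) = 5.82569/33.47135 = 0.1741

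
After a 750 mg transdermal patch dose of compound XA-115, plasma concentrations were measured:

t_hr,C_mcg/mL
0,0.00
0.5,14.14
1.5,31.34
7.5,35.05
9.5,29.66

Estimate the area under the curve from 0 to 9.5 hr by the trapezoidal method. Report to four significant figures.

Trapezoidal AUC_0→9.5:
  [0→0.5]: (0.00+14.14)/2 × 0.5 = 3.535
  [0.5→1.5]: (14.14+31.34)/2 × 1 = 22.74
  [1.5→7.5]: (31.34+35.05)/2 × 6 = 199.17
  [7.5→9.5]: (35.05+29.66)/2 × 2 = 64.71
  Sum = 290.155 mcg/mL·hr

AUC = 290.2 mcg/mL·hr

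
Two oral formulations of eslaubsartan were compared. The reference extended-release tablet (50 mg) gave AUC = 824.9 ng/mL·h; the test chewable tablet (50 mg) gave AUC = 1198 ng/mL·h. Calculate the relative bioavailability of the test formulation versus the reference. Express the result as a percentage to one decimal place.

F_rel = 145.2%

F_rel = (AUC_test/D_test) / (AUC_ref/D_ref)
      = (1198/50) / (824.9/50)
      = 23.96 / 16.498 = 1.4523 = 145.23%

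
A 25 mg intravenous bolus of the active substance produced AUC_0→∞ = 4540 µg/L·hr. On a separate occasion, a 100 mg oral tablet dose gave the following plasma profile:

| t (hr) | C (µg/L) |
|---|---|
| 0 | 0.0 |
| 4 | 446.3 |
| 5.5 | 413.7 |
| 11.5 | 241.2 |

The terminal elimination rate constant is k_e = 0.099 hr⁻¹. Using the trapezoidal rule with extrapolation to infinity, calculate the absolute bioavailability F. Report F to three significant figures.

F = 0.327

Trapezoidal AUC_0→11.5 (oral tablet):
  [0→4]: (0.0+446.3)/2 × 4 = 892.6
  [4→5.5]: (446.3+413.7)/2 × 1.5 = 645.0
  [5.5→11.5]: (413.7+241.2)/2 × 6 = 1964.7
  Sum = 3502.3 µg/L·hr
Tail: C_last/k_e = 241.2/0.099 = 2436.364
AUC_0→∞ (oral tablet) = 3502.3 + 2436.364 = 5938.664 µg/L·hr
F = (AUC_ev/D_ev)/(AUC_iv/D_iv) = (5938.664/100)/(4540/25) = 59.38664/181.6 = 0.3270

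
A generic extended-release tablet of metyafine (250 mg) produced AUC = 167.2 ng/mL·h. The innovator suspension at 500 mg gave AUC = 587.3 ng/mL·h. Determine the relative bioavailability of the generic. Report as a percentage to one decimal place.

F_rel = (AUC_test/D_test) / (AUC_ref/D_ref)
      = (167.2/250) / (587.3/500)
      = 0.6688 / 1.1746 = 0.5694 = 56.94%

F_rel = 56.9%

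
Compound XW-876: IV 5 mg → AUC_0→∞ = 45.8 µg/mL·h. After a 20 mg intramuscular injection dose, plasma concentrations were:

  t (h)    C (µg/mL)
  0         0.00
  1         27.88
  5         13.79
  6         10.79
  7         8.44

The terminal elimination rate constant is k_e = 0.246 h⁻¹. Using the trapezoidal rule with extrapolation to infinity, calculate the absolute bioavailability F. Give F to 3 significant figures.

F = 0.838

Trapezoidal AUC_0→7 (intramuscular injection):
  [0→1]: (0.00+27.88)/2 × 1 = 13.94
  [1→5]: (27.88+13.79)/2 × 4 = 83.34
  [5→6]: (13.79+10.79)/2 × 1 = 12.29
  [6→7]: (10.79+8.44)/2 × 1 = 9.615
  Sum = 119.185 µg/mL·h
Tail: C_last/k_e = 8.44/0.246 = 34.309
AUC_0→∞ (intramuscular injection) = 119.185 + 34.309 = 153.494 µg/mL·h
F = (AUC_ev/D_ev)/(AUC_iv/D_iv) = (153.494/20)/(45.8/5) = 7.6747/9.16 = 0.8378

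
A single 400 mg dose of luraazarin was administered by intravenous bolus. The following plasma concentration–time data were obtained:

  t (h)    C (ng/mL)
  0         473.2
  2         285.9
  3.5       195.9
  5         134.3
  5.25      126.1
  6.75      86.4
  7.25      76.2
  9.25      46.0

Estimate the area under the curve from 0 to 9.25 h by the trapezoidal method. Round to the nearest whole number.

Trapezoidal AUC_0→9.25:
  [0→2]: (473.2+285.9)/2 × 2 = 759.1
  [2→3.5]: (285.9+195.9)/2 × 1.5 = 361.35
  [3.5→5]: (195.9+134.3)/2 × 1.5 = 247.65
  [5→5.25]: (134.3+126.1)/2 × 0.25 = 32.55
  [5.25→6.75]: (126.1+86.4)/2 × 1.5 = 159.375
  [6.75→7.25]: (86.4+76.2)/2 × 0.5 = 40.65
  [7.25→9.25]: (76.2+46.0)/2 × 2 = 122.2
  Sum = 1722.875 ng/mL·h

AUC = 1723 ng/mL·h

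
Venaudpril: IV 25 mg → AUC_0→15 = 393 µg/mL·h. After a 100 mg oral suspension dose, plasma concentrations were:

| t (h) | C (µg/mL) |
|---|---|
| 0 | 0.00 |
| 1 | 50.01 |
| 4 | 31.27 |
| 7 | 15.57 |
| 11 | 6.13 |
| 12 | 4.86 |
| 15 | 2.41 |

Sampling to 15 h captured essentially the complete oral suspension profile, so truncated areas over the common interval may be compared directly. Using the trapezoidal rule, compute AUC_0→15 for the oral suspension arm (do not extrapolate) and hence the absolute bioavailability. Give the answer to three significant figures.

F = 0.176

Trapezoidal AUC_0→15 (oral suspension):
  [0→1]: (0.00+50.01)/2 × 1 = 25.005
  [1→4]: (50.01+31.27)/2 × 3 = 121.92
  [4→7]: (31.27+15.57)/2 × 3 = 70.26
  [7→11]: (15.57+6.13)/2 × 4 = 43.4
  [11→12]: (6.13+4.86)/2 × 1 = 5.495
  [12→15]: (4.86+2.41)/2 × 3 = 10.905
  Sum = 276.985 µg/mL·h
F = (AUC_ev/D_ev)/(AUC_iv/D_iv) = (276.985/100)/(393/25) = 2.76985/15.72 = 0.1762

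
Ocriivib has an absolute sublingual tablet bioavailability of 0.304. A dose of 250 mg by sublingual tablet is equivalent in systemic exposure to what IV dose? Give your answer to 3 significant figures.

D_iv = 76.0 mg

Systemic exposure from an extravascular dose = F × D_ev, so the equivalent IV dose is F × D_ev.
D_iv = F × D_ev = 0.304 × 250 = 76 mg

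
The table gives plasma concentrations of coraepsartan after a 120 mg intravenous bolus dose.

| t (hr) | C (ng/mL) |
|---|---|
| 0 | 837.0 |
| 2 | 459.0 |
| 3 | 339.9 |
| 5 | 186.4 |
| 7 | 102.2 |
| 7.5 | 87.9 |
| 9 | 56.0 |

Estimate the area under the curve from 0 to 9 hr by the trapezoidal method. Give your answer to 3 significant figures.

AUC = 2670 ng/mL·hr

Trapezoidal AUC_0→9:
  [0→2]: (837.0+459.0)/2 × 2 = 1296.0
  [2→3]: (459.0+339.9)/2 × 1 = 399.45
  [3→5]: (339.9+186.4)/2 × 2 = 526.3
  [5→7]: (186.4+102.2)/2 × 2 = 288.6
  [7→7.5]: (102.2+87.9)/2 × 0.5 = 47.525
  [7.5→9]: (87.9+56.0)/2 × 1.5 = 107.925
  Sum = 2665.8 ng/mL·hr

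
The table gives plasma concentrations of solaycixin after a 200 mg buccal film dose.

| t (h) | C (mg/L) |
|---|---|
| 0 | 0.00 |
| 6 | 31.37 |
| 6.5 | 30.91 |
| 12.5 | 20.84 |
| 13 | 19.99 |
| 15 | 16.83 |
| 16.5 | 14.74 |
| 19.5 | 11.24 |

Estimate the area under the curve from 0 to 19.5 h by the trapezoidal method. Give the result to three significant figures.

Trapezoidal AUC_0→19.5:
  [0→6]: (0.00+31.37)/2 × 6 = 94.11
  [6→6.5]: (31.37+30.91)/2 × 0.5 = 15.57
  [6.5→12.5]: (30.91+20.84)/2 × 6 = 155.25
  [12.5→13]: (20.84+19.99)/2 × 0.5 = 10.2075
  [13→15]: (19.99+16.83)/2 × 2 = 36.82
  [15→16.5]: (16.83+14.74)/2 × 1.5 = 23.6775
  [16.5→19.5]: (14.74+11.24)/2 × 3 = 38.97
  Sum = 374.605 mg/L·h

AUC = 375 mg/L·h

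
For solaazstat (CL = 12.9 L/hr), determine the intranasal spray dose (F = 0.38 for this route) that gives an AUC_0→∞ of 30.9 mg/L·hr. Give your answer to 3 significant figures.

Dose = CL × AUC_0→∞ / F
     = 12.9 × 30.9 / 0.38 = 1048.97 mg

Dose = 1050 mg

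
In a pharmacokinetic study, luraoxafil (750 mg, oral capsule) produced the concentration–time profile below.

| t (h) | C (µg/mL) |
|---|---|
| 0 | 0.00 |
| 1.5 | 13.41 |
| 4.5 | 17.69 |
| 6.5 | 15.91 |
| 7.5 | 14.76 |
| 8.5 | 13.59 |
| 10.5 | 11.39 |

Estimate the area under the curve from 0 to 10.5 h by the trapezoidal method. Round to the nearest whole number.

Trapezoidal AUC_0→10.5:
  [0→1.5]: (0.00+13.41)/2 × 1.5 = 10.0575
  [1.5→4.5]: (13.41+17.69)/2 × 3 = 46.65
  [4.5→6.5]: (17.69+15.91)/2 × 2 = 33.6
  [6.5→7.5]: (15.91+14.76)/2 × 1 = 15.335
  [7.5→8.5]: (14.76+13.59)/2 × 1 = 14.175
  [8.5→10.5]: (13.59+11.39)/2 × 2 = 24.98
  Sum = 144.7975 µg/mL·h

AUC = 145 µg/mL·h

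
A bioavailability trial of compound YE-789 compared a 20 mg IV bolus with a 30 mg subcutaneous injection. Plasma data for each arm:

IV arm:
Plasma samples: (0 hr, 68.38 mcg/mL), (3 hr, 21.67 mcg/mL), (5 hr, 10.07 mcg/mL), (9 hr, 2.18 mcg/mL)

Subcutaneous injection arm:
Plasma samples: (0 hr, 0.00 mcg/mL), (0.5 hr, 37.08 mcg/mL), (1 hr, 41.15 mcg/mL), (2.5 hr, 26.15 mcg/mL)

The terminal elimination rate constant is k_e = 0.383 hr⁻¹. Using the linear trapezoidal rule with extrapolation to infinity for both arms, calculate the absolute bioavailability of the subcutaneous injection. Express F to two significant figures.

F = 0.50

Trapezoidal AUC_0→9 (IV):
  [0→3]: (68.38+21.67)/2 × 3 = 135.075
  [3→5]: (21.67+10.07)/2 × 2 = 31.74
  [5→9]: (10.07+2.18)/2 × 4 = 24.5
  Sum = 191.315 mcg/mL·hr
IV tail: 2.18/0.383 = 5.692; AUC_iv,0→∞ = 191.315 + 5.692 = 197.007 mcg/mL·hr
Trapezoidal AUC_0→2.5 (subcutaneous injection):
  [0→0.5]: (0.00+37.08)/2 × 0.5 = 9.27
  [0.5→1]: (37.08+41.15)/2 × 0.5 = 19.5575
  [1→2.5]: (41.15+26.15)/2 × 1.5 = 50.475
  Sum = 79.3025 mcg/mL·hr
subcutaneous injection tail: 26.15/0.383 = 68.277; AUC_ev,0→∞ = 79.3025 + 68.277 = 147.5795 mcg/mL·hr
F = (AUC_ev/D_ev)/(AUC_iv/D_iv) = (147.5795/30)/(197.007/20) = 4.91932/9.85035 = 0.4994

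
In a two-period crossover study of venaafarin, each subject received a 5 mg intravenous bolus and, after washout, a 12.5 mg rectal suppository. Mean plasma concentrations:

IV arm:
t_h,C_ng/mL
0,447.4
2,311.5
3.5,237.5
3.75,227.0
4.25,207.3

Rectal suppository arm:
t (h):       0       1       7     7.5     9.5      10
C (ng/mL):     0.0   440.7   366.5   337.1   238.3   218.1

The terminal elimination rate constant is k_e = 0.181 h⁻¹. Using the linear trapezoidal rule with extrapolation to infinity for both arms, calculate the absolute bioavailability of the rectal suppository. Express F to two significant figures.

F = 0.76

Trapezoidal AUC_0→4.25 (IV):
  [0→2]: (447.4+311.5)/2 × 2 = 758.9
  [2→3.5]: (311.5+237.5)/2 × 1.5 = 411.75
  [3.5→3.75]: (237.5+227.0)/2 × 0.25 = 58.0625
  [3.75→4.25]: (227.0+207.3)/2 × 0.5 = 108.575
  Sum = 1337.2875 ng/mL·h
IV tail: 207.3/0.181 = 1145.304; AUC_iv,0→∞ = 1337.2875 + 1145.304 = 2482.5915 ng/mL·h
Trapezoidal AUC_0→10 (rectal suppository):
  [0→1]: (0.0+440.7)/2 × 1 = 220.35
  [1→7]: (440.7+366.5)/2 × 6 = 2421.6
  [7→7.5]: (366.5+337.1)/2 × 0.5 = 175.9
  [7.5→9.5]: (337.1+238.3)/2 × 2 = 575.4
  [9.5→10]: (238.3+218.1)/2 × 0.5 = 114.1
  Sum = 3507.35 ng/mL·h
rectal suppository tail: 218.1/0.181 = 1204.972; AUC_ev,0→∞ = 3507.35 + 1204.972 = 4712.322 ng/mL·h
F = (AUC_ev/D_ev)/(AUC_iv/D_iv) = (4712.322/12.5)/(2482.5915/5) = 376.98576/496.5183 = 0.7593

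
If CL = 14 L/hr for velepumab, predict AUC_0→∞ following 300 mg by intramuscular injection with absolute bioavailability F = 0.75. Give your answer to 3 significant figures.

AUC_0→∞ = F × Dose / CL
        = 0.75 × 300 / 14 = 16.0714 mg/L·hr

AUC = 16.1 mg/L·hr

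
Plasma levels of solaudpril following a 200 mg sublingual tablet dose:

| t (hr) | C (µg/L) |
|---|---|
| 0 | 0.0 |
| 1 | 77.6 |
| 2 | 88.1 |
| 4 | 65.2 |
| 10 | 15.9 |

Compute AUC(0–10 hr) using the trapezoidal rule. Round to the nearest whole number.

AUC = 518 µg/L·hr

Trapezoidal AUC_0→10:
  [0→1]: (0.0+77.6)/2 × 1 = 38.8
  [1→2]: (77.6+88.1)/2 × 1 = 82.85
  [2→4]: (88.1+65.2)/2 × 2 = 153.3
  [4→10]: (65.2+15.9)/2 × 6 = 243.3
  Sum = 518.25 µg/L·hr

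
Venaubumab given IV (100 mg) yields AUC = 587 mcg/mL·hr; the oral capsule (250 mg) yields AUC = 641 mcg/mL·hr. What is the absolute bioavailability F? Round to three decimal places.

F = (AUC_ev / D_ev) / (AUC_iv / D_iv)
  = (641/250) / (587/100)
  = 2.564 / 5.87 = 0.4368

F = 0.437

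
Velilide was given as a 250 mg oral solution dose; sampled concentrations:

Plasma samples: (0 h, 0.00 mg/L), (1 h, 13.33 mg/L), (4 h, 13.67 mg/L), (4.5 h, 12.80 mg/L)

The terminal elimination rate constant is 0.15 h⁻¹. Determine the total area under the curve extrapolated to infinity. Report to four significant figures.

Trapezoidal AUC_0→4.5:
  [0→1]: (0.00+13.33)/2 × 1 = 6.665
  [1→4]: (13.33+13.67)/2 × 3 = 40.5
  [4→4.5]: (13.67+12.80)/2 × 0.5 = 6.6175
  Sum = 53.7825 mg/L·h
Extrapolated tail: C_last / k_e = 12.80 / 0.15 = 85.333
AUC_0→∞ = 53.7825 + 85.333 = 139.1155 mg/L·h

AUC = 139.1 mg/L·h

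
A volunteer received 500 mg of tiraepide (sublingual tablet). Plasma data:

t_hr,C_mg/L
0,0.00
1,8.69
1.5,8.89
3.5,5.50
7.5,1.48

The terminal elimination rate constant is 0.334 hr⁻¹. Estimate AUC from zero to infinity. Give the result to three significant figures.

AUC = 41.5 mg/L·hr

Trapezoidal AUC_0→7.5:
  [0→1]: (0.00+8.69)/2 × 1 = 4.345
  [1→1.5]: (8.69+8.89)/2 × 0.5 = 4.395
  [1.5→3.5]: (8.89+5.50)/2 × 2 = 14.39
  [3.5→7.5]: (5.50+1.48)/2 × 4 = 13.96
  Sum = 37.09 mg/L·hr
Extrapolated tail: C_last / k_e = 1.48 / 0.334 = 4.431
AUC_0→∞ = 37.09 + 4.431 = 41.521 mg/L·hr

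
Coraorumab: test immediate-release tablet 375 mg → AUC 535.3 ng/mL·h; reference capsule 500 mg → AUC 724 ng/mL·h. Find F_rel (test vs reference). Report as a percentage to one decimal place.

F_rel = (AUC_test/D_test) / (AUC_ref/D_ref)
      = (535.3/375) / (724/500)
      = 1.42747 / 1.448 = 0.9858 = 98.58%

F_rel = 98.6%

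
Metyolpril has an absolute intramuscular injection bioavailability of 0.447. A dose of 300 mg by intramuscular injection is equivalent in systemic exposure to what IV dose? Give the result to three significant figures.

Systemic exposure from an extravascular dose = F × D_ev, so the equivalent IV dose is F × D_ev.
D_iv = F × D_ev = 0.447 × 300 = 134.1 mg

D_iv = 134 mg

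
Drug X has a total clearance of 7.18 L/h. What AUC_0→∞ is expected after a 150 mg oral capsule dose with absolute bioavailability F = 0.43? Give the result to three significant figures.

AUC_0→∞ = F × Dose / CL
        = 0.43 × 150 / 7.18 = 8.98329 mg/L·h

AUC = 8.98 mg/L·h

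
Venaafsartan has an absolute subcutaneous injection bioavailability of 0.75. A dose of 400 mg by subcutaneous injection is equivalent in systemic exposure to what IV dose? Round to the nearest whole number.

D_iv = 300 mg

Systemic exposure from an extravascular dose = F × D_ev, so the equivalent IV dose is F × D_ev.
D_iv = F × D_ev = 0.75 × 400 = 300 mg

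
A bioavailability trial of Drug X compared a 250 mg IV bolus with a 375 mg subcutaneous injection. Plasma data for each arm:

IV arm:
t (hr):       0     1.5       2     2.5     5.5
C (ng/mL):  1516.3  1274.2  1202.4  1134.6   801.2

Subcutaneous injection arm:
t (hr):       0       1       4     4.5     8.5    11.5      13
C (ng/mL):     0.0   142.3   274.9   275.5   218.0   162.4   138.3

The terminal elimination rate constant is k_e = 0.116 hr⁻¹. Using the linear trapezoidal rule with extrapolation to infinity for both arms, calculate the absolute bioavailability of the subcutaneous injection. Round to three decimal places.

F = 0.194

Trapezoidal AUC_0→5.5 (IV):
  [0→1.5]: (1516.3+1274.2)/2 × 1.5 = 2092.875
  [1.5→2]: (1274.2+1202.4)/2 × 0.5 = 619.15
  [2→2.5]: (1202.4+1134.6)/2 × 0.5 = 584.25
  [2.5→5.5]: (1134.6+801.2)/2 × 3 = 2903.7
  Sum = 6199.975 ng/mL·hr
IV tail: 801.2/0.116 = 6906.897; AUC_iv,0→∞ = 6199.975 + 6906.897 = 13106.872 ng/mL·hr
Trapezoidal AUC_0→13 (subcutaneous injection):
  [0→1]: (0.0+142.3)/2 × 1 = 71.15
  [1→4]: (142.3+274.9)/2 × 3 = 625.8
  [4→4.5]: (274.9+275.5)/2 × 0.5 = 137.6
  [4.5→8.5]: (275.5+218.0)/2 × 4 = 987.0
  [8.5→11.5]: (218.0+162.4)/2 × 3 = 570.6
  [11.5→13]: (162.4+138.3)/2 × 1.5 = 225.525
  Sum = 2617.675 ng/mL·hr
subcutaneous injection tail: 138.3/0.116 = 1192.241; AUC_ev,0→∞ = 2617.675 + 1192.241 = 3809.916 ng/mL·hr
F = (AUC_ev/D_ev)/(AUC_iv/D_iv) = (3809.916/375)/(13106.872/250) = 10.159776/52.427488 = 0.1938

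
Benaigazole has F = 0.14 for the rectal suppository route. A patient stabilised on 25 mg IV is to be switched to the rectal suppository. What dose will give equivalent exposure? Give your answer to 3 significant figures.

D_rectal = 179 mg

For equal systemic exposure: F × D_ev = D_iv
D_ev = D_iv / F = 25 / 0.14 = 178.571 mg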